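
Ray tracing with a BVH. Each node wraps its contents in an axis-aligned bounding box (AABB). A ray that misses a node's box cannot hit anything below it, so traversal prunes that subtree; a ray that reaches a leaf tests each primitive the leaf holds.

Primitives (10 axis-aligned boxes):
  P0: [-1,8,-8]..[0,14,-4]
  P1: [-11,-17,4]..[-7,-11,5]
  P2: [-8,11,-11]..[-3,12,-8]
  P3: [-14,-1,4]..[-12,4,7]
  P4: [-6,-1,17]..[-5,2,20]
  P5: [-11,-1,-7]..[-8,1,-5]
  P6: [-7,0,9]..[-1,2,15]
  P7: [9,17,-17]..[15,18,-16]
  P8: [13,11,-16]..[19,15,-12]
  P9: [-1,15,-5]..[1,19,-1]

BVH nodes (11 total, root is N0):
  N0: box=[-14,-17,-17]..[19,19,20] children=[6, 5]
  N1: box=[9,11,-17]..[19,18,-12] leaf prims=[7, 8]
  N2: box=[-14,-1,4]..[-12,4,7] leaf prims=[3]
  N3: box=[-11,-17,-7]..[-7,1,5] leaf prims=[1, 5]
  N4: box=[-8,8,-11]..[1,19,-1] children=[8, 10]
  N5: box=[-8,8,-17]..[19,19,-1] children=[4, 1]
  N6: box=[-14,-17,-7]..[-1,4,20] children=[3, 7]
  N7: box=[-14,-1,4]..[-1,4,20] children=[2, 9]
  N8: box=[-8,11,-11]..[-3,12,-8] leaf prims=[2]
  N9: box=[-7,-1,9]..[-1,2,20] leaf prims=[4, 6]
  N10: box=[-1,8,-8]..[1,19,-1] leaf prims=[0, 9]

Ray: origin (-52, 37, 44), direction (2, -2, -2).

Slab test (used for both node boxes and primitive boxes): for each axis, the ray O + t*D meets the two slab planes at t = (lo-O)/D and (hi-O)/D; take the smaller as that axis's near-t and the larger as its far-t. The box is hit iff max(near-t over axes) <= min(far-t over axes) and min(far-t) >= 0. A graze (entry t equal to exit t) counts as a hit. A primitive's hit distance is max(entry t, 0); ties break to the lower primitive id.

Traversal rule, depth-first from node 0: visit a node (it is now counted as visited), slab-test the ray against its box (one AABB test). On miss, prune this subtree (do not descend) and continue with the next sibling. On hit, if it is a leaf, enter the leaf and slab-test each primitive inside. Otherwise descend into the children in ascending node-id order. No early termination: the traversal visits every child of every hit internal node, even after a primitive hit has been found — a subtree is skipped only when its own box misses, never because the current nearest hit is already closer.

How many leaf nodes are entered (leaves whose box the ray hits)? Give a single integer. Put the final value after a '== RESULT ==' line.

Trace the traversal:
N0 x:[19,71/2] y:[9,27] z:[12,61/2] -> hit [19,27], descend [5, 6]
  N5 x:[22,71/2] y:[9,29/2] z:[45/2,61/2] -> miss, prune
  N6 x:[19,51/2] y:[33/2,27] z:[12,51/2] -> hit [19,51/2], descend [3, 7]
    N3 x:[41/2,45/2] y:[18,27] z:[39/2,51/2] -> hit [41/2,45/2] leaf, test {P1(miss), P5(miss)}
    N7 x:[19,51/2] y:[33/2,19] z:[12,20] -> hit [19,19], descend [2, 9]
      N2 x:[19,20] y:[33/2,19] z:[37/2,20] -> hit [19,19] leaf, test {P3@t=19}
      N9 x:[45/2,51/2] y:[35/2,19] z:[12,35/2] -> miss, prune

order=[0, 5, 6, 3, 7, 2, 9]  |boxes|=7  |leaves|=2  hit=P3

== RESULT ==
2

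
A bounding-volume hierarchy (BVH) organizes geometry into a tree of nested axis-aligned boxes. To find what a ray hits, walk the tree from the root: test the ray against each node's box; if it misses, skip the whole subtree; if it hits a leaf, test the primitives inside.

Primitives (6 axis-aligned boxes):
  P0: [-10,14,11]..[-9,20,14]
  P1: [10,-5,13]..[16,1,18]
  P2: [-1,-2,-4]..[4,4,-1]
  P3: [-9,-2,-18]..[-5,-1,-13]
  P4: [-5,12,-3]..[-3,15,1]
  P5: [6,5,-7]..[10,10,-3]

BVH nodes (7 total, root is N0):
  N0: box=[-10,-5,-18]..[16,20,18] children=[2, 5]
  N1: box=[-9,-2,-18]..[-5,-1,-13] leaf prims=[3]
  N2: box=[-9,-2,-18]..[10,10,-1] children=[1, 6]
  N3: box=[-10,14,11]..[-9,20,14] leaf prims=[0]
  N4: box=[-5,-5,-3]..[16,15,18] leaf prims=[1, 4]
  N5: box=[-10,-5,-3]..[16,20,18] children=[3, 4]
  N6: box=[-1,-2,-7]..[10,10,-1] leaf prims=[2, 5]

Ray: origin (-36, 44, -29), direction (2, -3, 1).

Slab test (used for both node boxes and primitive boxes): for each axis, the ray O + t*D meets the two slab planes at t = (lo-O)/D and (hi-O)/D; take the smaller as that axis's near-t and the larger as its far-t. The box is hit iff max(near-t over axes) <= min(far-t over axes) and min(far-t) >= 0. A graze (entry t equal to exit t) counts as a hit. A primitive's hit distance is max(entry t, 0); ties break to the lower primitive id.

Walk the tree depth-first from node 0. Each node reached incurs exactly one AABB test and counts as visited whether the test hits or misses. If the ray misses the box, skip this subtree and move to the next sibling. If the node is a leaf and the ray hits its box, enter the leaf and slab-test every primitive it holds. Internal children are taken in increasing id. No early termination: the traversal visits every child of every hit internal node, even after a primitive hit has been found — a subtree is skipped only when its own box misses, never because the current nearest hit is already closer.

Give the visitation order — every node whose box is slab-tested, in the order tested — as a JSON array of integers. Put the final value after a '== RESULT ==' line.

Traverse from the root:
N0 x:[13,26] y:[8,49/3] z:[11,47] -> hit [13,49/3], descend [2, 5]
  N2 x:[27/2,23] y:[34/3,46/3] z:[11,28] -> hit [27/2,46/3], descend [1, 6]
    N1 x:[27/2,31/2] y:[15,46/3] z:[11,16] -> hit [15,46/3] leaf, test {P3@t=15}
    N6 x:[35/2,23] y:[34/3,46/3] z:[22,28] -> miss, prune
  N5 x:[13,26] y:[8,49/3] z:[26,47] -> miss, prune

order=[0, 2, 1, 6, 5]  |boxes|=5  |leaves|=1  hit=P3

== RESULT ==
[0, 2, 1, 6, 5]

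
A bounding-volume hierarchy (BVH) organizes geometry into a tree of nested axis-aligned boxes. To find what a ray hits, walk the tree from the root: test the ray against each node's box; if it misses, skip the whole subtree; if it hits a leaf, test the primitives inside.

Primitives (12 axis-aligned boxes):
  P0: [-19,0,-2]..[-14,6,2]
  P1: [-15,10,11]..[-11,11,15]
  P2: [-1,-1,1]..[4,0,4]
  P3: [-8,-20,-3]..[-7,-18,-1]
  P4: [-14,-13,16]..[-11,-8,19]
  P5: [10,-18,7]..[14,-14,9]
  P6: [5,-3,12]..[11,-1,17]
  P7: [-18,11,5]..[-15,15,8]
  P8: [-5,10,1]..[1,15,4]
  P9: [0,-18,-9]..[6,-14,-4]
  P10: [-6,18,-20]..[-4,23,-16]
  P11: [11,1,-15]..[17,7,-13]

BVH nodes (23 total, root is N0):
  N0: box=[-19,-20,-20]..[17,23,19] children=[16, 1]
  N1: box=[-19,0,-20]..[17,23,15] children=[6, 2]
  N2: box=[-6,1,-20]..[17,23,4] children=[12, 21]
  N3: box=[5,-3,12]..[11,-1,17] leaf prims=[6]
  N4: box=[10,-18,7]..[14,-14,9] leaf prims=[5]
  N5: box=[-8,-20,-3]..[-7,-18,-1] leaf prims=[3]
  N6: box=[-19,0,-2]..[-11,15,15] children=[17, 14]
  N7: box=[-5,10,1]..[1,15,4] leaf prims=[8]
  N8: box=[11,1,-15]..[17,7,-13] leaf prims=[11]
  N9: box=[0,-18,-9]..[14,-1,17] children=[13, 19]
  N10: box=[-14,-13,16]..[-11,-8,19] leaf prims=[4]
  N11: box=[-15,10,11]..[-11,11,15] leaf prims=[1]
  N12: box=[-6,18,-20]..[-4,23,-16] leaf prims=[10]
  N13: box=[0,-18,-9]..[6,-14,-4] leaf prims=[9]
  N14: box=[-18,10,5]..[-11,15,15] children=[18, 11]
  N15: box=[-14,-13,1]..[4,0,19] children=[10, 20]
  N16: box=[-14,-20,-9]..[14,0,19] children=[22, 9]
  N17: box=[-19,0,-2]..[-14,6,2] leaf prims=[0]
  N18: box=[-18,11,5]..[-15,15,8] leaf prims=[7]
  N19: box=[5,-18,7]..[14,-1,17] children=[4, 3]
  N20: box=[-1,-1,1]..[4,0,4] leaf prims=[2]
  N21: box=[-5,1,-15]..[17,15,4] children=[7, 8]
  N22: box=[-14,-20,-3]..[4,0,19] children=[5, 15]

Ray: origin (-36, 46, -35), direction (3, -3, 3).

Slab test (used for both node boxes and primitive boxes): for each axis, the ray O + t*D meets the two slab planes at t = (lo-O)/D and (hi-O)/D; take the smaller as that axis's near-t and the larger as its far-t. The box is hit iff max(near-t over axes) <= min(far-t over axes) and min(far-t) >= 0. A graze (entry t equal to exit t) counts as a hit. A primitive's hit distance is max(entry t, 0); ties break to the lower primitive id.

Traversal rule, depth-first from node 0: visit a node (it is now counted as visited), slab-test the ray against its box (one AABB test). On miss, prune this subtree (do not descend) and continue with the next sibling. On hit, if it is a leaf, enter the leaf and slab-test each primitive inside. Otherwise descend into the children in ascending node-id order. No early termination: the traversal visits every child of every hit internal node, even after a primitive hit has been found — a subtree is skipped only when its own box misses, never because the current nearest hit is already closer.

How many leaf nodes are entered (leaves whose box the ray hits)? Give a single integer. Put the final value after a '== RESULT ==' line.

Traverse from the root:
N0 x:[17/3,53/3] y:[23/3,22] z:[5,18] -> hit [23/3,53/3], descend [1, 16]
  N1 x:[17/3,53/3] y:[23/3,46/3] z:[5,50/3] -> hit [23/3,46/3], descend [2, 6]
    N2 x:[10,53/3] y:[23/3,15] z:[5,13] -> hit [10,13], descend [12, 21]
      N12 x:[10,32/3] y:[23/3,28/3] z:[5,19/3] -> miss, prune
      N21 x:[31/3,53/3] y:[31/3,15] z:[20/3,13] -> hit [31/3,13], descend [7, 8]
        N7 x:[31/3,37/3] y:[31/3,12] z:[12,13] -> hit [12,12] leaf, test {P8@t=12}
        N8 x:[47/3,53/3] y:[13,15] z:[20/3,22/3] -> miss, prune
    N6 x:[17/3,25/3] y:[31/3,46/3] z:[11,50/3] -> miss, prune
  N16 x:[22/3,50/3] y:[46/3,22] z:[26/3,18] -> hit [46/3,50/3], descend [9, 22]
    N9 x:[12,50/3] y:[47/3,64/3] z:[26/3,52/3] -> hit [47/3,50/3], descend [13, 19]
      N13 x:[12,14] y:[20,64/3] z:[26/3,31/3] -> miss, prune
      N19 x:[41/3,50/3] y:[47/3,64/3] z:[14,52/3] -> hit [47/3,50/3], descend [3, 4]
        N3 x:[41/3,47/3] y:[47/3,49/3] z:[47/3,52/3] -> hit [47/3,47/3] leaf, test {P6@t=47/3}
        N4 x:[46/3,50/3] y:[20,64/3] z:[14,44/3] -> miss, prune
    N22 x:[22/3,40/3] y:[46/3,22] z:[32/3,18] -> miss, prune

Summary -> nodes [0, 1, 2, 12, 21, 7, 8, 6, 16, 9, 13, 19, 3, 4, 22]; box-tests=15; leaf-entries=2; first=P8

== RESULT ==
2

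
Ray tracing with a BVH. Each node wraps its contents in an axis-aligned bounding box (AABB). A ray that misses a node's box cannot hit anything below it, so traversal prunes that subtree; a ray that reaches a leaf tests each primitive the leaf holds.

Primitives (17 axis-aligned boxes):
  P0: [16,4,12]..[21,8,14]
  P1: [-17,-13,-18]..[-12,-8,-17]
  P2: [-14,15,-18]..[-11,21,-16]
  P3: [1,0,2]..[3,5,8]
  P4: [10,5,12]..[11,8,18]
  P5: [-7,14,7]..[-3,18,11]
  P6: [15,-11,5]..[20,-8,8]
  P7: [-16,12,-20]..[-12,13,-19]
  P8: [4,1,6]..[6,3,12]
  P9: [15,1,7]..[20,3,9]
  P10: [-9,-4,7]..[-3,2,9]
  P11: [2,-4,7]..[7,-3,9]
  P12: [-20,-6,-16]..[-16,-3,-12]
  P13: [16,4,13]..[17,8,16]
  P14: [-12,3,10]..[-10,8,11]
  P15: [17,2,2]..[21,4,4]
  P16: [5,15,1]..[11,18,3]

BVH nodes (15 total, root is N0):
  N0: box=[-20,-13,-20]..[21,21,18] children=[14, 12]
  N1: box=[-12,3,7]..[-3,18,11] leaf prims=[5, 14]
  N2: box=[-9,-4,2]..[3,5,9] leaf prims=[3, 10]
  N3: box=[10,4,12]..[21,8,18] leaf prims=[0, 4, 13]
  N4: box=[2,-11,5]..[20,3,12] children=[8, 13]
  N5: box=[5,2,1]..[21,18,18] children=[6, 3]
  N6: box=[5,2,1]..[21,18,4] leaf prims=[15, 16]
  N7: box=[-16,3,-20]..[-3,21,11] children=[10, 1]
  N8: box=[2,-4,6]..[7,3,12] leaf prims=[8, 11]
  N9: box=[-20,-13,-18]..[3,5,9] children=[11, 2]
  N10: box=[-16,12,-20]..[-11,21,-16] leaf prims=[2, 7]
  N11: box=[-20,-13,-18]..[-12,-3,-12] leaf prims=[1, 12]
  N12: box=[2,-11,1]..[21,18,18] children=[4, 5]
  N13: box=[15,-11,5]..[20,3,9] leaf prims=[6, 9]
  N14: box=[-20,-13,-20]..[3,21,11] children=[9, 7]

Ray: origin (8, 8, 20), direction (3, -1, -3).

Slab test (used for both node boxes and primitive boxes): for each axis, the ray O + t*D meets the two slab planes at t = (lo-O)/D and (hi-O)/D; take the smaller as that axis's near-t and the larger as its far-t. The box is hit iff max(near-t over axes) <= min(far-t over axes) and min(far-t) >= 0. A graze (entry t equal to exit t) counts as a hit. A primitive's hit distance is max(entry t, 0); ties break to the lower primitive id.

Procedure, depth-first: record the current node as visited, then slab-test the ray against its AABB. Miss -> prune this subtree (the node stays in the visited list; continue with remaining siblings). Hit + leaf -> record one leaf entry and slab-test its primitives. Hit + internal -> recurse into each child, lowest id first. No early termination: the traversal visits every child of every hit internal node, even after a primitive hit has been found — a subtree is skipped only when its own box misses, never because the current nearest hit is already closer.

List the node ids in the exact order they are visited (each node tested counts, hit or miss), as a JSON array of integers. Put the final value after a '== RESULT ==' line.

Traverse from the root:
N0 x:[-28/3,13/3] y:[-13,21] z:[2/3,40/3] -> hit [2/3,13/3], descend [12, 14]
  N12 x:[-2,13/3] y:[-10,19] z:[2/3,19/3] -> hit [2/3,13/3], descend [4, 5]
    N4 x:[-2,4] y:[5,19] z:[8/3,5] -> miss, prune
    N5 x:[-1,13/3] y:[-10,6] z:[2/3,19/3] -> hit [2/3,13/3], descend [3, 6]
      N3 x:[2/3,13/3] y:[0,4] z:[2/3,8/3] -> hit [2/3,8/3] leaf, test {P0@t=8/3, P4@t=2/3, P13(miss)}
      N6 x:[-1,13/3] y:[-10,6] z:[16/3,19/3] -> miss, prune
  N14 x:[-28/3,-5/3] y:[-13,21] z:[3,40/3] -> miss, prune

Summary -> nodes [0, 12, 4, 5, 3, 6, 14]; box-tests=7; leaf-entries=1; first=P4

== RESULT ==
[0, 12, 4, 5, 3, 6, 14]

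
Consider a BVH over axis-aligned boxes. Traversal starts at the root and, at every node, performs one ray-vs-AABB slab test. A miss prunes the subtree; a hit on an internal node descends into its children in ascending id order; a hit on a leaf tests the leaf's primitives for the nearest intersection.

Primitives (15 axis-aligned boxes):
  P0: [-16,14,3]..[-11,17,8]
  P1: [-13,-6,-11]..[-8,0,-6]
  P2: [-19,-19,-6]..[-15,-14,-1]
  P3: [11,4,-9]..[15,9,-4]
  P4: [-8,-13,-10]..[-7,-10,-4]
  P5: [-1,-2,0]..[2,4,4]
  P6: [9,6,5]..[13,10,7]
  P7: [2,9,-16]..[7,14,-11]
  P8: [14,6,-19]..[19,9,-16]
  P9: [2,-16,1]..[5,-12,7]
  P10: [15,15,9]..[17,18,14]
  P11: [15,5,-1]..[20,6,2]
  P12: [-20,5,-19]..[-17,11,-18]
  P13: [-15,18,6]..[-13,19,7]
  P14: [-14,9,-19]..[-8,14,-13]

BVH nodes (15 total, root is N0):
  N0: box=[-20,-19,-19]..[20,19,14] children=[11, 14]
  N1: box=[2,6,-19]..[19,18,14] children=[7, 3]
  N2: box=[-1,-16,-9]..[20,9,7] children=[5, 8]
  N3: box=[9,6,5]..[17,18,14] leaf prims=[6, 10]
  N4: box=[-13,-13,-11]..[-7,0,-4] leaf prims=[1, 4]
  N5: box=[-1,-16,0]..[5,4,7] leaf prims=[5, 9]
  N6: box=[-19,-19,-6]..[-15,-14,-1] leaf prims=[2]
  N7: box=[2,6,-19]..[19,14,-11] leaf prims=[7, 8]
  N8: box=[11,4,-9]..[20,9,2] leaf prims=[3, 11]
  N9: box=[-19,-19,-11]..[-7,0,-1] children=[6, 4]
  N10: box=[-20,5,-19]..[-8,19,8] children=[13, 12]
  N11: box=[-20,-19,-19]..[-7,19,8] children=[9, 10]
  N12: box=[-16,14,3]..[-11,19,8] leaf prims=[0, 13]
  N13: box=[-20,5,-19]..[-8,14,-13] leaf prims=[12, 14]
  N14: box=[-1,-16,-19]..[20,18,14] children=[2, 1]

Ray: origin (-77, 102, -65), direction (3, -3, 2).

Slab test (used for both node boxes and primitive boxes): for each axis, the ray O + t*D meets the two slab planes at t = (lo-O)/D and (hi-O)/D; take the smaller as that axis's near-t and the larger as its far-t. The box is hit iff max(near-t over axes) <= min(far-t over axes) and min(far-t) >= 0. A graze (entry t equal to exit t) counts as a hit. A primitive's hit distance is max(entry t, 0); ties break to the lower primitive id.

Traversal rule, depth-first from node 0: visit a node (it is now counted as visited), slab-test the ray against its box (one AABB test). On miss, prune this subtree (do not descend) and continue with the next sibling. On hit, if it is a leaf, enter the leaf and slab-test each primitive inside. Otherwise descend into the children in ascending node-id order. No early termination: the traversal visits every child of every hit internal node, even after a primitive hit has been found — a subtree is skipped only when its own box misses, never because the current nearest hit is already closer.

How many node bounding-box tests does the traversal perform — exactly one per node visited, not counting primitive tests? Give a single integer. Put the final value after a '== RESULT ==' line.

Traverse from the root:
N0 x:[19,97/3] y:[83/3,121/3] z:[23,79/2] -> hit [83/3,97/3], descend [11, 14]
  N11 x:[19,70/3] y:[83/3,121/3] z:[23,73/2] -> miss, prune
  N14 x:[76/3,97/3] y:[28,118/3] z:[23,79/2] -> hit [28,97/3], descend [1, 2]
    N1 x:[79/3,32] y:[28,32] z:[23,79/2] -> hit [28,32], descend [3, 7]
      N3 x:[86/3,94/3] y:[28,32] z:[35,79/2] -> miss, prune
      N7 x:[79/3,32] y:[88/3,32] z:[23,27] -> miss, prune
    N2 x:[76/3,97/3] y:[31,118/3] z:[28,36] -> hit [31,97/3], descend [5, 8]
      N5 x:[76/3,82/3] y:[98/3,118/3] z:[65/2,36] -> miss, prune
      N8 x:[88/3,97/3] y:[31,98/3] z:[28,67/2] -> hit [31,97/3] leaf, test {P3(miss), P11@t=32}

9 AABB tests over nodes [0, 11, 14, 1, 3, 7, 2, 5, 8]; 1 leaf entered; closest P11.

== RESULT ==
9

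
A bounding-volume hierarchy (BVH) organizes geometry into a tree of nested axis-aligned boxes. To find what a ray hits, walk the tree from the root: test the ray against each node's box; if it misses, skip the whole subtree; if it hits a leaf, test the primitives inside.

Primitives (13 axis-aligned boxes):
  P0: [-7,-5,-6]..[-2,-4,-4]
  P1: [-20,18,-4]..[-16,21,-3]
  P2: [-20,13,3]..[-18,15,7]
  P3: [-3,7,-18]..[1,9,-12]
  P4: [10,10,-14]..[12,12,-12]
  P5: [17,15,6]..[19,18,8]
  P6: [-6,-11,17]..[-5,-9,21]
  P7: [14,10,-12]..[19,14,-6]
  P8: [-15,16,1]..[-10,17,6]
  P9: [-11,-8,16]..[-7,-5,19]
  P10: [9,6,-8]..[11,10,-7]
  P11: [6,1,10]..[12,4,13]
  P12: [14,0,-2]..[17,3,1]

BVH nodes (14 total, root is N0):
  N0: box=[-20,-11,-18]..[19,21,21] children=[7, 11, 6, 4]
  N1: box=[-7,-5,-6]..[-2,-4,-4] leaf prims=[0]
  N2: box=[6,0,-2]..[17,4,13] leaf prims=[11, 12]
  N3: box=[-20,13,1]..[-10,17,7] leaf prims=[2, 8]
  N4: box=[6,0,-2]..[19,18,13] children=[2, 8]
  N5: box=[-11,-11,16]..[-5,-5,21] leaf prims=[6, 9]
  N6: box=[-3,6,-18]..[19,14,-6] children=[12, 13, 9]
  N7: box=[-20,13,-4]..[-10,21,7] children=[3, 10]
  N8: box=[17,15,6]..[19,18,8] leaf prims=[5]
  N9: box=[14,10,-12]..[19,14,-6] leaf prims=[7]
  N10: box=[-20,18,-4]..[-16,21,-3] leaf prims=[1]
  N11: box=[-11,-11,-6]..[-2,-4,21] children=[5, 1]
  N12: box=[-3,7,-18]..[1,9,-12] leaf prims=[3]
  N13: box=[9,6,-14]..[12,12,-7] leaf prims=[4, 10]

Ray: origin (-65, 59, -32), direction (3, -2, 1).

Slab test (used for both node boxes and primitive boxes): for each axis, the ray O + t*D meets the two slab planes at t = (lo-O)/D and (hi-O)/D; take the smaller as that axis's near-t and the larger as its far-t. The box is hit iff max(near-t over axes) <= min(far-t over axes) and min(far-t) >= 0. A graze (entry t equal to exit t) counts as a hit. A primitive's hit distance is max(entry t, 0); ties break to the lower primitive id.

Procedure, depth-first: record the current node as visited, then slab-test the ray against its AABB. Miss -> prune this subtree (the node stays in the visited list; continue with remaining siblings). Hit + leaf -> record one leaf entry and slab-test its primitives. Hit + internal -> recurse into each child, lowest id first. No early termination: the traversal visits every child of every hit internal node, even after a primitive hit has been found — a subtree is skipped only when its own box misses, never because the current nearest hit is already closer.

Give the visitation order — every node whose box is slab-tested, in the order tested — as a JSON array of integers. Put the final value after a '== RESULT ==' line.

Walk:
N0 x:[15,28] y:[19,35] z:[14,53] -> hit [19,28], descend [4, 6, 7, 11]
  N4 x:[71/3,28] y:[41/2,59/2] z:[30,45] -> miss, prune
  N6 x:[62/3,28] y:[45/2,53/2] z:[14,26] -> hit [45/2,26], descend [9, 12, 13]
    N9 x:[79/3,28] y:[45/2,49/2] z:[20,26] -> miss, prune
    N12 x:[62/3,22] y:[25,26] z:[14,20] -> miss, prune
    N13 x:[74/3,77/3] y:[47/2,53/2] z:[18,25] -> hit [74/3,25] leaf, test {P4(miss), P10@t=74/3}
  N7 x:[15,55/3] y:[19,23] z:[28,39] -> miss, prune
  N11 x:[18,21] y:[63/2,35] z:[26,53] -> miss, prune

Summary -> nodes [0, 4, 6, 9, 12, 13, 7, 11]; box-tests=8; leaf-entries=1; first=P10

== RESULT ==
[0, 4, 6, 9, 12, 13, 7, 11]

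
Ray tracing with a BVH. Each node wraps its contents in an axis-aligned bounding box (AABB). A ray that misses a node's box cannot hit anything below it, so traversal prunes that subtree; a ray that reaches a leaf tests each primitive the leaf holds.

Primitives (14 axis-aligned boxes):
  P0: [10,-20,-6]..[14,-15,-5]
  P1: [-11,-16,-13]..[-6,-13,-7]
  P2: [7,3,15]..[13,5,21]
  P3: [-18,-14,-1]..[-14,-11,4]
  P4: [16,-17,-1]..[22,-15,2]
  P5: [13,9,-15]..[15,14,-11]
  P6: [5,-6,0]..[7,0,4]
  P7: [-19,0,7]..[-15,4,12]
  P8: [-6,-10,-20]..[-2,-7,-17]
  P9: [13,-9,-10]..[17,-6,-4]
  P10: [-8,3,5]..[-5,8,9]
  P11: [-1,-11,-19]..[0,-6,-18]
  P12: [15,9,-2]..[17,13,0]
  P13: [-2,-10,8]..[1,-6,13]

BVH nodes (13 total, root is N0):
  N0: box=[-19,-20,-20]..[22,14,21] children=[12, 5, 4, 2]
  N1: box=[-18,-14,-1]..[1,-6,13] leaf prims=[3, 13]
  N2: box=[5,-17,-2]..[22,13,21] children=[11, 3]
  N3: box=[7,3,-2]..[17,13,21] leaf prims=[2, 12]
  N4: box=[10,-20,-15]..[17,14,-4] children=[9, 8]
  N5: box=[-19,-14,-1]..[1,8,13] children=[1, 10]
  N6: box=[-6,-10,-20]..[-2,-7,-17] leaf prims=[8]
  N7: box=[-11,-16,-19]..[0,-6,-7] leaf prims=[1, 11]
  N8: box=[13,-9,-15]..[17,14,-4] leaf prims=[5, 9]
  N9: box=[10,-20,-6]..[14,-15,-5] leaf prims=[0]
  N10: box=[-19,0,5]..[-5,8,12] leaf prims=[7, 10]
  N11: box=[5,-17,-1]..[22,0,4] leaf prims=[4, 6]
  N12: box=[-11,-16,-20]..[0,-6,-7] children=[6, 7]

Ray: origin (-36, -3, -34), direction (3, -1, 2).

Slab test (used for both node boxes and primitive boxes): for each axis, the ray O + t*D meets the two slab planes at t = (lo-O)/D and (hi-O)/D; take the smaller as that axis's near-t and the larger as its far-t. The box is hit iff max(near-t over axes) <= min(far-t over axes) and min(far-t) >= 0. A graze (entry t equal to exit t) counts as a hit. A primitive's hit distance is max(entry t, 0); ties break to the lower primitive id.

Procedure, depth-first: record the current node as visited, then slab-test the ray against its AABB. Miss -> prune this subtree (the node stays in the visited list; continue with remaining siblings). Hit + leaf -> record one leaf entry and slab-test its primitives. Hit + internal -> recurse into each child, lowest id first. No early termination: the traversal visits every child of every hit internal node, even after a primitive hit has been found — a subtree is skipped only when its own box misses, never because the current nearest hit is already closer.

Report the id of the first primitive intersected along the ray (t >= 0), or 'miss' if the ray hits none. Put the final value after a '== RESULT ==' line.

Trace the traversal:
N0 x:[17/3,58/3] y:[-17,17] z:[7,55/2] -> hit [7,17], descend [2, 4, 5, 12]
  N2 x:[41/3,58/3] y:[-16,14] z:[16,55/2] -> miss, prune
  N4 x:[46/3,53/3] y:[-17,17] z:[19/2,15] -> miss, prune
  N5 x:[17/3,37/3] y:[-11,11] z:[33/2,47/2] -> miss, prune
  N12 x:[25/3,12] y:[3,13] z:[7,27/2] -> hit [25/3,12], descend [6, 7]
    N6 x:[10,34/3] y:[4,7] z:[7,17/2] -> miss, prune
    N7 x:[25/3,12] y:[3,13] z:[15/2,27/2] -> hit [25/3,12] leaf, test {P1(miss), P11(miss)}

Summary -> nodes [0, 2, 4, 5, 12, 6, 7]; box-tests=7; leaf-entries=1; first=miss

== RESULT ==
miss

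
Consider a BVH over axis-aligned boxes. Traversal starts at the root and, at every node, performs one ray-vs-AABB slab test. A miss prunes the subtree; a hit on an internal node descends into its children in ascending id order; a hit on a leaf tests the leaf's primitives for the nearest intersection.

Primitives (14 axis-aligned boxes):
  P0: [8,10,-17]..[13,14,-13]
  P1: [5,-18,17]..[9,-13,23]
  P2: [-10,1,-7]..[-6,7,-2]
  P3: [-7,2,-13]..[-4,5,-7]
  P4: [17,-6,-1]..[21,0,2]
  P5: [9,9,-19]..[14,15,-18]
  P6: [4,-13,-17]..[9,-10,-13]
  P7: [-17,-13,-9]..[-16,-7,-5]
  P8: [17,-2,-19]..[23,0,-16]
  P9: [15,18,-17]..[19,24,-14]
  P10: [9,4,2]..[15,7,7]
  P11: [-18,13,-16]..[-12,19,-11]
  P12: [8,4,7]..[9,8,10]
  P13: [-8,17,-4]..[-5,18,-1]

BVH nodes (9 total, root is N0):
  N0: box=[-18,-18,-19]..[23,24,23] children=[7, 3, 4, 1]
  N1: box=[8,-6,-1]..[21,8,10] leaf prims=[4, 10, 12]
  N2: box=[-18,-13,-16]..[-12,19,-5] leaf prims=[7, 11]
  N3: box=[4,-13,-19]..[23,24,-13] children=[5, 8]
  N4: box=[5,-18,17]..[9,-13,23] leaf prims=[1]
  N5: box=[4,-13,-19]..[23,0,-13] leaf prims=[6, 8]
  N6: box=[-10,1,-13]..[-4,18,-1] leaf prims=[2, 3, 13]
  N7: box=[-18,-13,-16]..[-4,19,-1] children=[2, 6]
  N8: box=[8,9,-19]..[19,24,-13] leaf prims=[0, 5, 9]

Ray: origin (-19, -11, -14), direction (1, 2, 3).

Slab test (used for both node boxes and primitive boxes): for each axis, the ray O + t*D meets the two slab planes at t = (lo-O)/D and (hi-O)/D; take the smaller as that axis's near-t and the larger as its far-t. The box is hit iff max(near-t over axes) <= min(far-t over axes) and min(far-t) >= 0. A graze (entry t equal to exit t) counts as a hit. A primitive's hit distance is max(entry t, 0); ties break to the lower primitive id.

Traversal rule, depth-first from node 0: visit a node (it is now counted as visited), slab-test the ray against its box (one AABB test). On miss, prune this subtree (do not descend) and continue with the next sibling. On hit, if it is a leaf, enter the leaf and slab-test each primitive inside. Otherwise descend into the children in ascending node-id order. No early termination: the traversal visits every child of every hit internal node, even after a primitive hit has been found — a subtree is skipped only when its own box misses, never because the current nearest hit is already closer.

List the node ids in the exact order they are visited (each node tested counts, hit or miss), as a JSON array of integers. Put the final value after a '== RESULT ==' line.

Trace the traversal:
N0 x:[1,42] y:[-7/2,35/2] z:[-5/3,37/3] -> hit [1,37/3], descend [1, 3, 4, 7]
  N1 x:[27,40] y:[5/2,19/2] z:[13/3,8] -> miss, prune
  N3 x:[23,42] y:[-1,35/2] z:[-5/3,1/3] -> miss, prune
  N4 x:[24,28] y:[-7/2,-1] z:[31/3,37/3] -> miss, prune
  N7 x:[1,15] y:[-1,15] z:[-2/3,13/3] -> hit [1,13/3], descend [2, 6]
    N2 x:[1,7] y:[-1,15] z:[-2/3,3] -> hit [1,3] leaf, test {P7@t=2, P11(miss)}
    N6 x:[9,15] y:[6,29/2] z:[1/3,13/3] -> miss, prune

7 AABB tests over nodes [0, 1, 3, 4, 7, 2, 6]; 1 leaf entered; closest P7.

== RESULT ==
[0, 1, 3, 4, 7, 2, 6]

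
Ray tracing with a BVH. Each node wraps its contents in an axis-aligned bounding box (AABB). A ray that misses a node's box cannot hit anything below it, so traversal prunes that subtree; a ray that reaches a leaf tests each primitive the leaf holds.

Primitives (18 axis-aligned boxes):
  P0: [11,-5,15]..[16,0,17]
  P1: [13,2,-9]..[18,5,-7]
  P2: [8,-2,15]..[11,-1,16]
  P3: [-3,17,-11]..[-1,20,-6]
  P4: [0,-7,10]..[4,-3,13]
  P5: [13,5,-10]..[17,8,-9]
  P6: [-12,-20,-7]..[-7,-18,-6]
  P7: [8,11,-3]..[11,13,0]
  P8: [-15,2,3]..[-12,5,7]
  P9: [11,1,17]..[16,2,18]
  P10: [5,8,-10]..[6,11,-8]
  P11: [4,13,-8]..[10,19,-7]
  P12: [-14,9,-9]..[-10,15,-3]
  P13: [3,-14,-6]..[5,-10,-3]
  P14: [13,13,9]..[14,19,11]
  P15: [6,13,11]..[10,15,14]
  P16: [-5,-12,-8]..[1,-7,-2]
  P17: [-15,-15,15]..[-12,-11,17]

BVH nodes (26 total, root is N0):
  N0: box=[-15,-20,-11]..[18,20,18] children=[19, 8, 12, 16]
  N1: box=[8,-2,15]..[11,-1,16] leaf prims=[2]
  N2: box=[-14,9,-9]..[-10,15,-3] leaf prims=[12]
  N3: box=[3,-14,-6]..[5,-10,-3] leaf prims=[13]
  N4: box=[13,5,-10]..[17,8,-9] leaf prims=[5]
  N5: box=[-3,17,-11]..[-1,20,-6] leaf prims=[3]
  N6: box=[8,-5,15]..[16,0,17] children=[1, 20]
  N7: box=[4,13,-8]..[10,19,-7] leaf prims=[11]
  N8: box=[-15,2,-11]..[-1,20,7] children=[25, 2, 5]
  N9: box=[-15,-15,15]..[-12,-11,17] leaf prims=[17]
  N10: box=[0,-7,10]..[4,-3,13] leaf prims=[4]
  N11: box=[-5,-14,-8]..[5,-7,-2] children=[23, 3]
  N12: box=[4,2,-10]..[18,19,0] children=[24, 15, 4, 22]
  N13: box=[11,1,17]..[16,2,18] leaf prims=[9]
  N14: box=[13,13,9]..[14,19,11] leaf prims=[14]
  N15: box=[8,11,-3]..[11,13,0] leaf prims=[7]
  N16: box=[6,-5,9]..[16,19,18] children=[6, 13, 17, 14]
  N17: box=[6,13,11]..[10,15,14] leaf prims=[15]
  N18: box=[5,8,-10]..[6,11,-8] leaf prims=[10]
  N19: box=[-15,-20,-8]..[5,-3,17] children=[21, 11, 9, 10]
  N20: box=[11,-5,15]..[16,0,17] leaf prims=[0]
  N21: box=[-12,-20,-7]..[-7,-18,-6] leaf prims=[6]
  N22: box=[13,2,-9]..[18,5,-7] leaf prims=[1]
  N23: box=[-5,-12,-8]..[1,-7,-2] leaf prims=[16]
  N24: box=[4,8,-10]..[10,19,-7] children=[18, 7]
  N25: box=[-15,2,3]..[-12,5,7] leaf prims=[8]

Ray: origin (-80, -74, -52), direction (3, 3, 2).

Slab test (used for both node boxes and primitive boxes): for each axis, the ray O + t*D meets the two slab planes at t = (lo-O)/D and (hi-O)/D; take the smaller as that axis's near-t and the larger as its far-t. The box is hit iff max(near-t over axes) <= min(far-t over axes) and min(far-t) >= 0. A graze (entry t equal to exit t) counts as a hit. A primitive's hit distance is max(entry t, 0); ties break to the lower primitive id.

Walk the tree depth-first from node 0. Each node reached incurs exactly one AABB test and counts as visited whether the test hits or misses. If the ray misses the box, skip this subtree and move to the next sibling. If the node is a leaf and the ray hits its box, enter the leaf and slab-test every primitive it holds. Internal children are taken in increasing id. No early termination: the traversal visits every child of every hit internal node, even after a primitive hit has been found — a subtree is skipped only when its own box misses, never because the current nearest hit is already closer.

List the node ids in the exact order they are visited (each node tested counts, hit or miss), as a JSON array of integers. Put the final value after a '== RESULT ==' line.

Walk:
N0 x:[65/3,98/3] y:[18,94/3] z:[41/2,35] -> hit [65/3,94/3], descend [8, 12, 16, 19]
  N8 x:[65/3,79/3] y:[76/3,94/3] z:[41/2,59/2] -> hit [76/3,79/3], descend [2, 5, 25]
    N2 x:[22,70/3] y:[83/3,89/3] z:[43/2,49/2] -> miss, prune
    N5 x:[77/3,79/3] y:[91/3,94/3] z:[41/2,23] -> miss, prune
    N25 x:[65/3,68/3] y:[76/3,79/3] z:[55/2,59/2] -> miss, prune
  N12 x:[28,98/3] y:[76/3,31] z:[21,26] -> miss, prune
  N16 x:[86/3,32] y:[23,31] z:[61/2,35] -> hit [61/2,31], descend [6, 13, 14, 17]
    N6 x:[88/3,32] y:[23,74/3] z:[67/2,69/2] -> miss, prune
    N13 x:[91/3,32] y:[25,76/3] z:[69/2,35] -> miss, prune
    N14 x:[31,94/3] y:[29,31] z:[61/2,63/2] -> hit [31,31] leaf, test {P14@t=31}
    N17 x:[86/3,30] y:[29,89/3] z:[63/2,33] -> miss, prune
  N19 x:[65/3,85/3] y:[18,71/3] z:[22,69/2] -> hit [22,71/3], descend [9, 10, 11, 21]
    N9 x:[65/3,68/3] y:[59/3,21] z:[67/2,69/2] -> miss, prune
    N10 x:[80/3,28] y:[67/3,71/3] z:[31,65/2] -> miss, prune
    N11 x:[25,85/3] y:[20,67/3] z:[22,25] -> miss, prune
    N21 x:[68/3,73/3] y:[18,56/3] z:[45/2,23] -> miss, prune

order=[0, 8, 2, 5, 25, 12, 16, 6, 13, 14, 17, 19, 9, 10, 11, 21]  |boxes|=16  |leaves|=1  hit=P14

== RESULT ==
[0, 8, 2, 5, 25, 12, 16, 6, 13, 14, 17, 19, 9, 10, 11, 21]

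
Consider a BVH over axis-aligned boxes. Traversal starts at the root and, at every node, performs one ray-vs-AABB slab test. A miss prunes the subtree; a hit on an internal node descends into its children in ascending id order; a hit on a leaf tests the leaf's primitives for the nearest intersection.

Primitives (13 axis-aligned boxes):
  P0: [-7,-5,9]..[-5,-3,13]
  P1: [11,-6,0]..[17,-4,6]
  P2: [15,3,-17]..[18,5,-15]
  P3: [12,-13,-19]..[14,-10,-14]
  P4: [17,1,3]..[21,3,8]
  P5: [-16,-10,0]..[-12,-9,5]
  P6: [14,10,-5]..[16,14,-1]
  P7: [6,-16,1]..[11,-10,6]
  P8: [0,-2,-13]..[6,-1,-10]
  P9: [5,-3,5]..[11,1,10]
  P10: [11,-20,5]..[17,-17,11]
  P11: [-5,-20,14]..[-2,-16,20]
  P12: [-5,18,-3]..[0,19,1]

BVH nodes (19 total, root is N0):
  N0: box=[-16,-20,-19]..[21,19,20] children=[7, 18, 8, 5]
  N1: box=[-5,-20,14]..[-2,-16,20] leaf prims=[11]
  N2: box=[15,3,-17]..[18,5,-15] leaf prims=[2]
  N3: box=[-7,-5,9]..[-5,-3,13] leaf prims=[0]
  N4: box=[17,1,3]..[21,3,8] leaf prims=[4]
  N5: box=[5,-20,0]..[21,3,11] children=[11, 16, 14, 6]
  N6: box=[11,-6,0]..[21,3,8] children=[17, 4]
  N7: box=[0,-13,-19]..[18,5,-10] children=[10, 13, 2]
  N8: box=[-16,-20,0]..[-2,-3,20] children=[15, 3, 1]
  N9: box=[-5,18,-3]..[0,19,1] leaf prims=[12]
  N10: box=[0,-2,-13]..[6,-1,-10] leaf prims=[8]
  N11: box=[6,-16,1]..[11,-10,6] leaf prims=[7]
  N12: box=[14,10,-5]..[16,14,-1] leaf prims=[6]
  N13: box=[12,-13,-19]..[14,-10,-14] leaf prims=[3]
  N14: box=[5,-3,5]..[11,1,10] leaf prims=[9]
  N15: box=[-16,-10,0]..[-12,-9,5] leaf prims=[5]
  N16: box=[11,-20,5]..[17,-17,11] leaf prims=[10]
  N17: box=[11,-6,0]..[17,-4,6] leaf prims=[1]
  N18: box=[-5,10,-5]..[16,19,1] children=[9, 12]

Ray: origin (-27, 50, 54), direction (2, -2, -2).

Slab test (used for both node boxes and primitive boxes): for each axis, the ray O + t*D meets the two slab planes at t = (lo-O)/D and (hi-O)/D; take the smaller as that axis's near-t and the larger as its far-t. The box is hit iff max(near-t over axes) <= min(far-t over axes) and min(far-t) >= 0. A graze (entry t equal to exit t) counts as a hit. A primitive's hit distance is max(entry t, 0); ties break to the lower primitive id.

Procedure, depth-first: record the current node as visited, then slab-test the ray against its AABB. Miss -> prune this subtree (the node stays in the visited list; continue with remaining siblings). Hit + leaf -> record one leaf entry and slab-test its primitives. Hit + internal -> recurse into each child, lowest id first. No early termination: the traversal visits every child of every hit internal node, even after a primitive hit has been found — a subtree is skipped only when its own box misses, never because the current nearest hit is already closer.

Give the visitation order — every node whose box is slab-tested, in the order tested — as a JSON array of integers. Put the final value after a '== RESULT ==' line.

Trace the traversal:
N0 x:[11/2,24] y:[31/2,35] z:[17,73/2] -> hit [17,24], descend [5, 7, 8, 18]
  N5 x:[16,24] y:[47/2,35] z:[43/2,27] -> hit [47/2,24], descend [6, 11, 14, 16]
    N6 x:[19,24] y:[47/2,28] z:[23,27] -> hit [47/2,24], descend [4, 17]
      N4 x:[22,24] y:[47/2,49/2] z:[23,51/2] -> hit [47/2,24] leaf, test {P4@t=47/2}
      N17 x:[19,22] y:[27,28] z:[24,27] -> miss, prune
    N11 x:[33/2,19] y:[30,33] z:[24,53/2] -> miss, prune
    N14 x:[16,19] y:[49/2,53/2] z:[22,49/2] -> miss, prune
    N16 x:[19,22] y:[67/2,35] z:[43/2,49/2] -> miss, prune
  N7 x:[27/2,45/2] y:[45/2,63/2] z:[32,73/2] -> miss, prune
  N8 x:[11/2,25/2] y:[53/2,35] z:[17,27] -> miss, prune
  N18 x:[11,43/2] y:[31/2,20] z:[53/2,59/2] -> miss, prune

11 AABB tests over nodes [0, 5, 6, 4, 17, 11, 14, 16, 7, 8, 18]; 1 leaf entered; closest P4.

== RESULT ==
[0, 5, 6, 4, 17, 11, 14, 16, 7, 8, 18]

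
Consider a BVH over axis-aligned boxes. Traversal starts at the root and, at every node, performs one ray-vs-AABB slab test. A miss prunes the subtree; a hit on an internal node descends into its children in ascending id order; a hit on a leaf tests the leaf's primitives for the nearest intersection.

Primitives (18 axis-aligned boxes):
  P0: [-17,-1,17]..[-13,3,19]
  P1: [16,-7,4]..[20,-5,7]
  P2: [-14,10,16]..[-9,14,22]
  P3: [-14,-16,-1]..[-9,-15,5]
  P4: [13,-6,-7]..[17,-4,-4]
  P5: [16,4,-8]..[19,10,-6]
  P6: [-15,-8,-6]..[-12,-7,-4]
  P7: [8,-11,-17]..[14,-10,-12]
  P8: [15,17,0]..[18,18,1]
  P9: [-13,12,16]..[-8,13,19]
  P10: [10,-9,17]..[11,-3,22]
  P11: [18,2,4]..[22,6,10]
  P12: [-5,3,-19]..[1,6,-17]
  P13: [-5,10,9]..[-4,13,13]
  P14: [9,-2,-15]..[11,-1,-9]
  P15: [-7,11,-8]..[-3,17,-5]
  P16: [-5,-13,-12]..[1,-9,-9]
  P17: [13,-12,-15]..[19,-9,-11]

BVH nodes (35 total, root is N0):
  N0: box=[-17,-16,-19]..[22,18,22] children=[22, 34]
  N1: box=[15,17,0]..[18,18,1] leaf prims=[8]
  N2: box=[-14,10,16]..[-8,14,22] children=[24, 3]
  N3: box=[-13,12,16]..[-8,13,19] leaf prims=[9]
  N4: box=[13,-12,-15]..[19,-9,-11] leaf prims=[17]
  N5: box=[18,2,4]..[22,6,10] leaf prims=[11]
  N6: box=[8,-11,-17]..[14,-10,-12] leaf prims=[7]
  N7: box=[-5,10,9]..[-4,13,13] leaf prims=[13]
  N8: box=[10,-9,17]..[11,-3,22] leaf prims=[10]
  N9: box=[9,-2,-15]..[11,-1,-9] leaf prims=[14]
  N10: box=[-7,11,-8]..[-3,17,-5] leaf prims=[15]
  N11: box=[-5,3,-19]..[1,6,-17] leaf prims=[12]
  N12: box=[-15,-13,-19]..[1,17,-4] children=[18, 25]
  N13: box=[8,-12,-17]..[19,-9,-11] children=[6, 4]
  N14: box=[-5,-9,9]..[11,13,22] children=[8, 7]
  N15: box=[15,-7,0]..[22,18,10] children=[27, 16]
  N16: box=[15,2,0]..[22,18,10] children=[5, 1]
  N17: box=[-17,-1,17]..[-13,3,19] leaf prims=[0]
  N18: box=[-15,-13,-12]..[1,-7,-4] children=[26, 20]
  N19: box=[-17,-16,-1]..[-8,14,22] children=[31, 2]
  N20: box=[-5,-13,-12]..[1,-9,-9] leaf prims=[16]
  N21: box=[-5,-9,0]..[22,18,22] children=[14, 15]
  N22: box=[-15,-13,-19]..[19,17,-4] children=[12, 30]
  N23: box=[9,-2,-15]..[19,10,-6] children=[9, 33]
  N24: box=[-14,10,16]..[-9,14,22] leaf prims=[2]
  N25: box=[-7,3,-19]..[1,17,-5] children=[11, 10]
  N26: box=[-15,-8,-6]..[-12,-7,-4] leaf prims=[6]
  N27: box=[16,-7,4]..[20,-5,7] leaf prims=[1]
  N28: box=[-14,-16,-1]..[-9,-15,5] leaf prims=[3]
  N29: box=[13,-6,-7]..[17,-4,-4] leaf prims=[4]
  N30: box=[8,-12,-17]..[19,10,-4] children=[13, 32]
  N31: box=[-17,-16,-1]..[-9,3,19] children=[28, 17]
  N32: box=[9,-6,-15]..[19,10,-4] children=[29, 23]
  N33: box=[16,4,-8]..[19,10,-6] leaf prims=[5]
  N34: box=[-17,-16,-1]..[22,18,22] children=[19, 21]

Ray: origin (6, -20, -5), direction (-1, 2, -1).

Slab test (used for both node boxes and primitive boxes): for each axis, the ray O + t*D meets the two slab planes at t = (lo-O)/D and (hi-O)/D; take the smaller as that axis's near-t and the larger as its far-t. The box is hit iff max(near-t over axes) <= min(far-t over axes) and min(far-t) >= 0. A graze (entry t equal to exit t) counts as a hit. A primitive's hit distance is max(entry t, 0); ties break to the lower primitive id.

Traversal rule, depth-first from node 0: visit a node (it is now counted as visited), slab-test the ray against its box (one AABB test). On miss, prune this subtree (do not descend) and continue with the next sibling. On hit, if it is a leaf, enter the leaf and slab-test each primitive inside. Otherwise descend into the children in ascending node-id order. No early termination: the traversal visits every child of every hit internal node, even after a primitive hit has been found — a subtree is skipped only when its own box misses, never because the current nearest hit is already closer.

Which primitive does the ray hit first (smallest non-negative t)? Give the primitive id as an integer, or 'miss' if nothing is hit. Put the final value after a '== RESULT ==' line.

Traverse from the root:
N0 x:[-16,23] y:[2,19] z:[-27,14] -> hit [2,14], descend [22, 34]
  N22 x:[-13,21] y:[7/2,37/2] z:[-1,14] -> hit [7/2,14], descend [12, 30]
    N12 x:[5,21] y:[7/2,37/2] z:[-1,14] -> hit [5,14], descend [18, 25]
      N18 x:[5,21] y:[7/2,13/2] z:[-1,7] -> hit [5,13/2], descend [20, 26]
        N20 x:[5,11] y:[7/2,11/2] z:[4,7] -> hit [5,11/2] leaf, test {P16@t=5}
        N26 x:[18,21] y:[6,13/2] z:[-1,1] -> miss, prune
      N25 x:[5,13] y:[23/2,37/2] z:[0,14] -> hit [23/2,13], descend [10, 11]
        N10 x:[9,13] y:[31/2,37/2] z:[0,3] -> miss, prune
        N11 x:[5,11] y:[23/2,13] z:[12,14] -> miss, prune
    N30 x:[-13,-2] y:[4,15] z:[-1,12] -> miss, prune
  N34 x:[-16,23] y:[2,19] z:[-27,-4] -> miss, prune

Summary -> nodes [0, 22, 12, 18, 20, 26, 25, 10, 11, 30, 34]; box-tests=11; leaf-entries=1; first=P16

== RESULT ==
16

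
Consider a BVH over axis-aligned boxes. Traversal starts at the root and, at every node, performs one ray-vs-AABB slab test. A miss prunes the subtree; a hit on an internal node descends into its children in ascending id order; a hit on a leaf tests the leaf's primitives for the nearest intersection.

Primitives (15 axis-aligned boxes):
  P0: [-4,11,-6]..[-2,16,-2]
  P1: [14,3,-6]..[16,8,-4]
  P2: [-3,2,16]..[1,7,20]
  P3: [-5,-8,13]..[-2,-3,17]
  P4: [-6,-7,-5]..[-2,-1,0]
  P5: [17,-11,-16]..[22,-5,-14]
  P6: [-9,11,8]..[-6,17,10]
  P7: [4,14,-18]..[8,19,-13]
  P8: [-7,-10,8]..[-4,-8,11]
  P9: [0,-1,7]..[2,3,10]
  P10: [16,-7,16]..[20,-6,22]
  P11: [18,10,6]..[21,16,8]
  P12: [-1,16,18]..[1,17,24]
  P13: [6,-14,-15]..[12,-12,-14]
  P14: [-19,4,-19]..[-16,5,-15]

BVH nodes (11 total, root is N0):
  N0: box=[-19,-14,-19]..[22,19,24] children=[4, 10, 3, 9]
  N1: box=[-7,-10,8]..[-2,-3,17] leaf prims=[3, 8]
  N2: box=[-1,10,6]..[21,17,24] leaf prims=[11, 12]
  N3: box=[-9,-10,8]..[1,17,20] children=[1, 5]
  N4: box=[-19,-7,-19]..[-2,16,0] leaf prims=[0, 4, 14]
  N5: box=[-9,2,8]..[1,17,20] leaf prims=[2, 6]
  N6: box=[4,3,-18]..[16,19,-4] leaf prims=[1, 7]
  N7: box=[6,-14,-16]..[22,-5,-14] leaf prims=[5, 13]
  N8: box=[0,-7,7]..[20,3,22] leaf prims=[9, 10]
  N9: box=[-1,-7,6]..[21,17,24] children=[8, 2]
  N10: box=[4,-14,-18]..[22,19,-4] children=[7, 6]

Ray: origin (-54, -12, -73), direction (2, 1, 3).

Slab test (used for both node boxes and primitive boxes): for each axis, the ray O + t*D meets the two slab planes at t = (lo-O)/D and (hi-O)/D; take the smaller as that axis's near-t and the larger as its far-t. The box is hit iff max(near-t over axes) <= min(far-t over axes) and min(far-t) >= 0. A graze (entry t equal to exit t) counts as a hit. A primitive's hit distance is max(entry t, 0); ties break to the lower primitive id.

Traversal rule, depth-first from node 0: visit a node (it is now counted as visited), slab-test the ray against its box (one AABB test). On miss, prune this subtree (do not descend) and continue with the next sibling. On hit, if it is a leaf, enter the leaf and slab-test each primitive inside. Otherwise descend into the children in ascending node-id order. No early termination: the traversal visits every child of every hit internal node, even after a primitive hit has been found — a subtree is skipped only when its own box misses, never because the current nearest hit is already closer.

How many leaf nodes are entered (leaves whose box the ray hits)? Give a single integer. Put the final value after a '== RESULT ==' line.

Trace the traversal:
N0 x:[35/2,38] y:[-2,31] z:[18,97/3] -> hit [18,31], descend [3, 4, 9, 10]
  N3 x:[45/2,55/2] y:[2,29] z:[27,31] -> hit [27,55/2], descend [1, 5]
    N1 x:[47/2,26] y:[2,9] z:[27,30] -> miss, prune
    N5 x:[45/2,55/2] y:[14,29] z:[27,31] -> hit [27,55/2] leaf, test {P2(miss), P6(miss)}
  N4 x:[35/2,26] y:[5,28] z:[18,73/3] -> hit [18,73/3] leaf, test {P0(miss), P4(miss), P14(miss)}
  N9 x:[53/2,75/2] y:[5,29] z:[79/3,97/3] -> hit [53/2,29], descend [2, 8]
    N2 x:[53/2,75/2] y:[22,29] z:[79/3,97/3] -> hit [53/2,29] leaf, test {P11(miss), P12(miss)}
    N8 x:[27,37] y:[5,15] z:[80/3,95/3] -> miss, prune
  N10 x:[29,38] y:[-2,31] z:[55/3,23] -> miss, prune

order=[0, 3, 1, 5, 4, 9, 2, 8, 10]  |boxes|=9  |leaves|=3  hit=miss

== RESULT ==
3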